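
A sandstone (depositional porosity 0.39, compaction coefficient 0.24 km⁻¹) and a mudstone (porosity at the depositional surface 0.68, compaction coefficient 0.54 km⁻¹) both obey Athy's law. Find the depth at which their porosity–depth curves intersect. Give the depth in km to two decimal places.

1.85 km

Set n₀ₐ e^(−βₐz) = n₀ᵦ e^(−βᵦz) ⇒ ln(n₀ₐ/n₀ᵦ) = (βₐ − βᵦ)·z
z = ln(0.39/0.68) / (0.24 − 0.54) = -0.5559 / -0.3 = 1.853 km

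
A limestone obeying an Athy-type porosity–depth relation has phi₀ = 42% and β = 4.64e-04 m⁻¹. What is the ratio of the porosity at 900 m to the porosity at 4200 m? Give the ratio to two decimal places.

4.62

Working in km (1 km = 1000 m; β in km⁻¹ = β in m⁻¹ × 1000):
phi(Z₁)/phi(Z₂) = e^(−β·Z₁)/e^(−β·Z₂) = e^{β(Z₂−Z₁)}
= exp(0.464 × 3.3) = exp(1.531) = 4.6237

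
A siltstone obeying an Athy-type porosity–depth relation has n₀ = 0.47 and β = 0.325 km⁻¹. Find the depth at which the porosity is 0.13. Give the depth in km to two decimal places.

3.95 km

Invert Athy's law: d = ln(n₀/n) / β
d = ln(0.47/0.13) / 0.325 = ln(3.615) / 0.325 = 1.2852 / 0.325 = 3.954 km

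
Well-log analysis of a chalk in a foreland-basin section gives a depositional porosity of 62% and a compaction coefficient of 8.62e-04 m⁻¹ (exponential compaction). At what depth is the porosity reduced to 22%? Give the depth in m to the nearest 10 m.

Working in km (1 km = 1000 m; c in km⁻¹ = c in m⁻¹ × 1000):
Invert Athy's law: z = ln(n₀/n) / c
z = ln(0.62/0.22) / 0.862 = ln(2.818) / 0.862 = 1.0361 / 0.862 = 1.202 km

1200 m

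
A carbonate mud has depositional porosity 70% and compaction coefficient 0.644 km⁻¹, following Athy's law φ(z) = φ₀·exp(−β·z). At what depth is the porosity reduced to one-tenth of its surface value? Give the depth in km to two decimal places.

3.58 km

φ/φ₀ = 1/10 ⇒ exp(−β·z) = 1/10 ⇒ z = ln(10) / β
z = 2.3026 / 0.644 = 3.575 km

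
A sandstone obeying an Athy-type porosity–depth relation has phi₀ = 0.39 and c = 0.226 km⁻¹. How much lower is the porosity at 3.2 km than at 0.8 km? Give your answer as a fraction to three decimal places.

0.136

phi(0.8) = 0.39·e^(−0.226×0.8) = 0.3255
phi(3.2) = 0.39·e^(−0.226×3.2) = 0.1892
Δphi = 0.3255 − 0.1892 = 0.1363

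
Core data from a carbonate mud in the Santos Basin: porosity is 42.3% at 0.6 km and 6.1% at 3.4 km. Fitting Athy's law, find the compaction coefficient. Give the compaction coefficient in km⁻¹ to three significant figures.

0.692 km⁻¹

Athy: n(Z) = n₀ e^(−kZ) ⇒ n₁/n₂ = e^{k(Z₂−Z₁)} ⇒ k = ln(n₁/n₂)/(Z₂−Z₁)
k = ln(0.423/0.061) / (3.4 − 0.6) = ln(6.934) / 2.8 = 1.9365 / 2.8 = 0.6916 km⁻¹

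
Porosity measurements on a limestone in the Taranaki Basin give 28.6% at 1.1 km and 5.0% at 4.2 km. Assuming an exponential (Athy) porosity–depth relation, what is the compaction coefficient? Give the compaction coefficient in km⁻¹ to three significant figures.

0.563 km⁻¹

Athy: n(z) = n₀ e^(−cz) ⇒ n₁/n₂ = e^{c(z₂−z₁)} ⇒ c = ln(n₁/n₂)/(z₂−z₁)
c = ln(0.286/0.05) / (4.2 − 1.1) = ln(5.72) / 3.1 = 1.7440 / 3.1 = 0.5626 km⁻¹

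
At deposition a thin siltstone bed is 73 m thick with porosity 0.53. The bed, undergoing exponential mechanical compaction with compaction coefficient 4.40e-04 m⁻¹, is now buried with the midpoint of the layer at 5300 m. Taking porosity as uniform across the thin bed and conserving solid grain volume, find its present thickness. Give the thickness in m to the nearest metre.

Working in km (1 km = 1000 m; k in km⁻¹ = k in m⁻¹ × 1000):
Porosity at 5.3 km: n = 0.53·exp(−0.44×5.3) = 0.0515
Solid-volume conservation: h(1−n) = h₀(1−n₀) ⇒ h = h₀·(1−n₀)/(1−n)
h = 0.073 × (1 − 0.53)/(1 − 0.0515) = 0.073 × 0.4955 = 0.0362 km

36 m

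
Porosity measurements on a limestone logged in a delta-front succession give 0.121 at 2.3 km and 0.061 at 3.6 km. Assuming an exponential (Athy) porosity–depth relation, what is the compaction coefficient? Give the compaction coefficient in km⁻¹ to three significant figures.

Athy: n(z) = n₀ e^(−kz) ⇒ n₁/n₂ = e^{k(z₂−z₁)} ⇒ k = ln(n₁/n₂)/(z₂−z₁)
k = ln(0.121/0.061) / (3.6 − 2.3) = ln(1.984) / 1.3 = 0.6849 / 1.3 = 0.5269 km⁻¹

0.527 km⁻¹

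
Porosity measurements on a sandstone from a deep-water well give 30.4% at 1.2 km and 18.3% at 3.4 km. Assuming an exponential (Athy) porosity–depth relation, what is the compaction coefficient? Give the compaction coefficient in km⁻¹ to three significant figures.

Athy: phi(z) = phi₀ e^(−cz) ⇒ phi₁/phi₂ = e^{c(z₂−z₁)} ⇒ c = ln(phi₁/phi₂)/(z₂−z₁)
c = ln(0.304/0.183) / (3.4 − 1.2) = ln(1.661) / 2.2 = 0.5075 / 2.2 = 0.2307 km⁻¹

0.231 km⁻¹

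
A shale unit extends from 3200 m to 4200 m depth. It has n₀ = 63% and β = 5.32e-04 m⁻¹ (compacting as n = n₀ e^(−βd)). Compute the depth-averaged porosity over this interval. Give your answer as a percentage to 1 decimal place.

8.9%

Working in km (1 km = 1000 m; β in km⁻¹ = β in m⁻¹ × 1000):
⟨n⟩ = (1/(d₂−d₁)) ∫ n₀ e^(−βd) dd = n₀·(e^(−β·d₁) − e^(−β·d₂)) / (β·(d₂−d₁))
e^(−0.532×3.2) = 0.1822; e^(−0.532×4.2) = 0.1071
⟨n⟩ = 0.63 × (0.1822 − 0.1071) / (0.532 × 1) = 0.63 × 0.1413 = 0.0890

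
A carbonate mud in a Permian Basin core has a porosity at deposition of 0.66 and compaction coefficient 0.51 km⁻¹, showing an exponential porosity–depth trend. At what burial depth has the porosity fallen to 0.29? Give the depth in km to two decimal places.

Invert Athy's law: z = ln(n₀/n) / k
z = ln(0.66/0.29) / 0.51 = ln(2.276) / 0.51 = 0.8224 / 0.51 = 1.612 km

1.61 km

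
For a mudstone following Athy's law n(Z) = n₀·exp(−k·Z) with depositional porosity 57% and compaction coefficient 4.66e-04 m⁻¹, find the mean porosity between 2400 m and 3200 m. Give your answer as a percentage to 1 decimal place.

15.5%

Working in km (1 km = 1000 m; k in km⁻¹ = k in m⁻¹ × 1000):
⟨n⟩ = (1/(Z₂−Z₁)) ∫ n₀ e^(−kZ) dZ = n₀·(e^(−k·Z₁) − e^(−k·Z₂)) / (k·(Z₂−Z₁))
e^(−0.466×2.4) = 0.3268; e^(−0.466×3.2) = 0.2251
⟨n⟩ = 0.57 × (0.3268 − 0.2251) / (0.466 × 0.8) = 0.57 × 0.2728 = 0.1555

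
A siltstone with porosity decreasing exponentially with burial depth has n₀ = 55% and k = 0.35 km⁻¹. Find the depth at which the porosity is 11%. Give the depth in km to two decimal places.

4.60 km

Invert Athy's law: z = ln(n₀/n) / k
z = ln(0.55/0.11) / 0.35 = ln(5) / 0.35 = 1.6094 / 0.35 = 4.598 km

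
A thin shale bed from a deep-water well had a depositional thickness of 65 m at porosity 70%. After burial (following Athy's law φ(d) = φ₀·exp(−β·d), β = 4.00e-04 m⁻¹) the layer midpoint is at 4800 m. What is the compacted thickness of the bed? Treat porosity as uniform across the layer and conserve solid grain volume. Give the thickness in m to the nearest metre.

22 m

Working in km (1 km = 1000 m; β in km⁻¹ = β in m⁻¹ × 1000):
Porosity at 4.8 km: φ = 0.7·exp(−0.4×4.8) = 0.1026
Solid-volume conservation: h(1−φ) = h₀(1−φ₀) ⇒ h = h₀·(1−φ₀)/(1−φ)
h = 0.065 × (1 − 0.7)/(1 − 0.1026) = 0.065 × 0.3343 = 0.0217 km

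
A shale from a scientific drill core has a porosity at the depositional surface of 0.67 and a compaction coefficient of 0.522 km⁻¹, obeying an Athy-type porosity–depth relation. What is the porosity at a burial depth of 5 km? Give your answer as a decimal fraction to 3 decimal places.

phi = phi₀·exp(−k·z) = 0.67 × exp(−0.522 × 5) = 0.67 × exp(−2.61)
  = 0.67 × 0.0735 = 0.0493

0.049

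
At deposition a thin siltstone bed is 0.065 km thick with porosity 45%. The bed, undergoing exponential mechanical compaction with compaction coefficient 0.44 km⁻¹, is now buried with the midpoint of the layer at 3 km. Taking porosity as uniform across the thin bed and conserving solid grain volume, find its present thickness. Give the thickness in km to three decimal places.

Porosity at 3 km: n = 0.45·exp(−0.44×3) = 0.1202
Solid-volume conservation: h(1−n) = h₀(1−n₀) ⇒ h = h₀·(1−n₀)/(1−n)
h = 0.065 × (1 − 0.45)/(1 − 0.1202) = 0.065 × 0.6251 = 0.0406 km

0.041 km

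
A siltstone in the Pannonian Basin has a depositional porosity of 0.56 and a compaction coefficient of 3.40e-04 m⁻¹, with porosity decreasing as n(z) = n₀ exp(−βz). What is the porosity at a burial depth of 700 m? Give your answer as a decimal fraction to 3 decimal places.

0.441

Working in km (1 km = 1000 m; β in km⁻¹ = β in m⁻¹ × 1000):
n = n₀·exp(−β·z) = 0.56 × exp(−0.34 × 0.7) = 0.56 × exp(−0.238)
  = 0.56 × 0.7882 = 0.4414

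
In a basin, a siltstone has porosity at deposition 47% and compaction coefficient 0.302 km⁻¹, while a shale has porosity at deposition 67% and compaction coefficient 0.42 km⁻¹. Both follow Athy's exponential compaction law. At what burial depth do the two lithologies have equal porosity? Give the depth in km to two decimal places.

3.00 km

Set n₀ₐ e^(−βₐZ) = n₀ᵦ e^(−βᵦZ) ⇒ ln(n₀ₐ/n₀ᵦ) = (βₐ − βᵦ)·Z
Z = ln(0.47/0.67) / (0.302 − 0.42) = -0.3545 / -0.118 = 3.005 km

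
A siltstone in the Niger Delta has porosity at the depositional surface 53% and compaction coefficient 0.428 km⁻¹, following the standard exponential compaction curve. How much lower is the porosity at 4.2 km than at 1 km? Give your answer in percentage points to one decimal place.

25.8 percentage points

n(1) = 0.53·e^(−0.428×1) = 0.3455
n(4.2) = 0.53·e^(−0.428×4.2) = 0.0878
Δn = 0.3455 − 0.0878 = 0.2576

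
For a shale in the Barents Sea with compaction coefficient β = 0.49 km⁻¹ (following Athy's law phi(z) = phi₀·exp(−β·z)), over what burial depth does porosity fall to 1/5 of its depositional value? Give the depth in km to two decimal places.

3.28 km

phi/phi₀ = 1/5 ⇒ exp(−β·z) = 1/5 ⇒ z = ln(5) / β
z = 1.6094 / 0.49 = 3.285 km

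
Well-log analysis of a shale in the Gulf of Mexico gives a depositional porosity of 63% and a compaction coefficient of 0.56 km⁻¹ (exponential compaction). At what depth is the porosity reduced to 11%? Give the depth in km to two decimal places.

3.12 km

Invert Athy's law: z = ln(φ₀/φ) / k
z = ln(0.63/0.11) / 0.56 = ln(5.727) / 0.56 = 1.7452 / 0.56 = 3.116 km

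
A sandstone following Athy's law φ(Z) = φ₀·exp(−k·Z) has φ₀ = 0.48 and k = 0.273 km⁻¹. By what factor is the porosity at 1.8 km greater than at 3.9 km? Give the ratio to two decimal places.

1.77

φ(Z₁)/φ(Z₂) = e^(−k·Z₁)/e^(−k·Z₂) = e^{k(Z₂−Z₁)}
= exp(0.273 × 2.1) = exp(0.5733) = 1.7741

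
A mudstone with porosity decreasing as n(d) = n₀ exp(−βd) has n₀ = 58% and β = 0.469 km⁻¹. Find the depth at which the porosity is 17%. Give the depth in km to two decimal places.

2.62 km

Invert Athy's law: d = ln(n₀/n) / β
d = ln(0.58/0.17) / 0.469 = ln(3.412) / 0.469 = 1.2272 / 0.469 = 2.617 km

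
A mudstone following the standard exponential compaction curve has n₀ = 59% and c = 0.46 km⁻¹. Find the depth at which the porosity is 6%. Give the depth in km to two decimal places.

Invert Athy's law: z = ln(n₀/n) / c
z = ln(0.59/0.06) / 0.46 = ln(9.833) / 0.46 = 2.2858 / 0.46 = 4.969 km

4.97 km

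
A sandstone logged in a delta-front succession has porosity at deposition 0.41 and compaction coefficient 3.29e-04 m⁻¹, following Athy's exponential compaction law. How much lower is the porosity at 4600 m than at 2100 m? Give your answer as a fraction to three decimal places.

Working in km (1 km = 1000 m; k in km⁻¹ = k in m⁻¹ × 1000):
n(2.1) = 0.41·e^(−0.329×2.1) = 0.2055
n(4.6) = 0.41·e^(−0.329×4.6) = 0.0903
Δn = 0.2055 − 0.0903 = 0.1152

0.115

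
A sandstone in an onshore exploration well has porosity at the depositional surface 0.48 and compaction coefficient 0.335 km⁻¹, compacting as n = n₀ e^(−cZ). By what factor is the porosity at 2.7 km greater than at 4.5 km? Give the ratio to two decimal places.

n(Z₁)/n(Z₂) = e^(−c·Z₁)/e^(−c·Z₂) = e^{c(Z₂−Z₁)}
= exp(0.335 × 1.8) = exp(0.603) = 1.8276

1.83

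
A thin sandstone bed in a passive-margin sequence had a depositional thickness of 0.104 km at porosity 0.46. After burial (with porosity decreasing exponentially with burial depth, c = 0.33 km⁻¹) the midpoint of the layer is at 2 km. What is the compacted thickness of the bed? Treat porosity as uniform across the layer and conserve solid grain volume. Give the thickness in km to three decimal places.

0.074 km

Porosity at 2 km: n = 0.46·exp(−0.33×2) = 0.2378
Solid-volume conservation: h(1−n) = h₀(1−n₀) ⇒ h = h₀·(1−n₀)/(1−n)
h = 0.104 × (1 − 0.46)/(1 − 0.2378) = 0.104 × 0.7084 = 0.0737 km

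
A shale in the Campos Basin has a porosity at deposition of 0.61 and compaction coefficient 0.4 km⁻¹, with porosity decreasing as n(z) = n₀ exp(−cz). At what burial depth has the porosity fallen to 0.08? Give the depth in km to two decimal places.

Invert Athy's law: z = ln(n₀/n) / c
z = ln(0.61/0.08) / 0.4 = ln(7.625) / 0.4 = 2.0314 / 0.4 = 5.079 km

5.08 km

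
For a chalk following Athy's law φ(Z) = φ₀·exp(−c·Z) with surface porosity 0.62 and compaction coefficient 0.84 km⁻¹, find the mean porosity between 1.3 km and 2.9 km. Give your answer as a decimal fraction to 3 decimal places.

⟨φ⟩ = (1/(Z₂−Z₁)) ∫ φ₀ e^(−cZ) dZ = φ₀·(e^(−c·Z₁) − e^(−c·Z₂)) / (c·(Z₂−Z₁))
e^(−0.84×1.3) = 0.3355; e^(−0.84×2.9) = 0.0875
⟨φ⟩ = 0.62 × (0.3355 − 0.0875) / (0.84 × 1.6) = 0.62 × 0.1845 = 0.1144

0.114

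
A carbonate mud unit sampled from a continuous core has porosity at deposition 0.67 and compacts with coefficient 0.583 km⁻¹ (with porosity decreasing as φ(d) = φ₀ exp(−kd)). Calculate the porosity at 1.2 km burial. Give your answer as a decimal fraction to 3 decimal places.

0.333

φ = φ₀·exp(−k·d) = 0.67 × exp(−0.583 × 1.2) = 0.67 × exp(−0.6996)
  = 0.67 × 0.4968 = 0.3328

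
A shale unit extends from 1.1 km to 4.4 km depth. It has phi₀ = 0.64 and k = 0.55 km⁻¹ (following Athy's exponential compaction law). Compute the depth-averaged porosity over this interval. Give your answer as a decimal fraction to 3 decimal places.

0.161

⟨phi⟩ = (1/(z₂−z₁)) ∫ phi₀ e^(−kz) dz = phi₀·(e^(−k·z₁) − e^(−k·z₂)) / (k·(z₂−z₁))
e^(−0.55×1.1) = 0.5461; e^(−0.55×4.4) = 0.0889
⟨phi⟩ = 0.64 × (0.5461 − 0.0889) / (0.55 × 3.3) = 0.64 × 0.2519 = 0.1612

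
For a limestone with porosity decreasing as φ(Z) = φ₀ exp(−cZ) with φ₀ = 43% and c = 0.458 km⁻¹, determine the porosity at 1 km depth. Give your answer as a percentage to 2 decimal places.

27.20%

φ = φ₀·exp(−c·Z) = 0.43 × exp(−0.458 × 1) = 0.43 × exp(−0.458)
  = 0.43 × 0.6325 = 0.2720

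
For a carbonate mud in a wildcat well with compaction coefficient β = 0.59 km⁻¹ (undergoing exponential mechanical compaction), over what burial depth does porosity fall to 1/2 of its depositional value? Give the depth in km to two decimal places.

1.17 km

φ/φ₀ = 1/2 ⇒ exp(−β·z) = 1/2 ⇒ z = ln(2) / β
z = 0.6931 / 0.59 = 1.175 km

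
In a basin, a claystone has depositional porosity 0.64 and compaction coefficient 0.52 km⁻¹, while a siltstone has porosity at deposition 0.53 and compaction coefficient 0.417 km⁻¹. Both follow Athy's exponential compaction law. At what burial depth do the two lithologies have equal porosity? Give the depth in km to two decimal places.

1.83 km

Set n₀ₐ e^(−βₐz) = n₀ᵦ e^(−βᵦz) ⇒ ln(n₀ₐ/n₀ᵦ) = (βₐ − βᵦ)·z
z = ln(0.64/0.53) / (0.52 − 0.417) = 0.1886 / 0.103 = 1.831 km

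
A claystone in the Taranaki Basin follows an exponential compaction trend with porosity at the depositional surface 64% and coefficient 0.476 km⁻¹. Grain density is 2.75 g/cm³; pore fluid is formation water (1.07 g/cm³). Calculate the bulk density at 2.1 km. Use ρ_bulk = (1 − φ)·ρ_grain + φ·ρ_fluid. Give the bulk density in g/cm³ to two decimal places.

Porosity at depth: φ = 0.64·exp(−0.476×2.1) = 0.64×0.3680 = 0.2355
Bulk density: ρ_b = (1−φ)ρ_g + φ·ρ_f = 0.7645×2.75 + 0.2355×1.07
       = 2.102 + 0.252 = 2.354 g/cm³

2.35 g/cm³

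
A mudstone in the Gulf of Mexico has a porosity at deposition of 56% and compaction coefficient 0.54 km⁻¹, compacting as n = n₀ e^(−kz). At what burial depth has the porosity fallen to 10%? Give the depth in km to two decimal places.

3.19 km

Invert Athy's law: z = ln(n₀/n) / k
z = ln(0.56/0.1) / 0.54 = ln(5.6) / 0.54 = 1.7228 / 0.54 = 3.190 km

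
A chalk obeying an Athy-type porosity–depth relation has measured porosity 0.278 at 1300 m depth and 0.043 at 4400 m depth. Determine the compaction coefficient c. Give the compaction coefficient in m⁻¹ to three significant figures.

Working in km (1 km = 1000 m; c in km⁻¹ = c in m⁻¹ × 1000):
Athy: n(Z) = n₀ e^(−cZ) ⇒ n₁/n₂ = e^{c(Z₂−Z₁)} ⇒ c = ln(n₁/n₂)/(Z₂−Z₁)
c = ln(0.278/0.043) / (4.4 − 1.3) = ln(6.465) / 3.1 = 1.8664 / 3.1 = 0.6021 km⁻¹

0.000602 m⁻¹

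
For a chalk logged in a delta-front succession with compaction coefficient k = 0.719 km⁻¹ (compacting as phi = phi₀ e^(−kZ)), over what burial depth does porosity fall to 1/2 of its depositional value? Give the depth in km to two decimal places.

0.96 km

phi/phi₀ = 1/2 ⇒ exp(−k·Z) = 1/2 ⇒ Z = ln(2) / k
Z = 0.6931 / 0.719 = 0.964 km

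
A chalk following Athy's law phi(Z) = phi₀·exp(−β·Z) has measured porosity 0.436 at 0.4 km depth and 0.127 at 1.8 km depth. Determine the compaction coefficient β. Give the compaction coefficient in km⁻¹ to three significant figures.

0.881 km⁻¹

Athy: phi(Z) = phi₀ e^(−βZ) ⇒ phi₁/phi₂ = e^{β(Z₂−Z₁)} ⇒ β = ln(phi₁/phi₂)/(Z₂−Z₁)
β = ln(0.436/0.127) / (1.8 − 0.4) = ln(3.433) / 1.4 = 1.2335 / 1.4 = 0.881 km⁻¹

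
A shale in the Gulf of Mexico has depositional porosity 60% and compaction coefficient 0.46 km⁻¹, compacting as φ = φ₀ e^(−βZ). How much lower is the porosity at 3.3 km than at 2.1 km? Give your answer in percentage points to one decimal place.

9.7 percentage points

φ(2.1) = 0.6·e^(−0.46×2.1) = 0.2284
φ(3.3) = 0.6·e^(−0.46×3.3) = 0.1315
Δφ = 0.2284 − 0.1315 = 0.0969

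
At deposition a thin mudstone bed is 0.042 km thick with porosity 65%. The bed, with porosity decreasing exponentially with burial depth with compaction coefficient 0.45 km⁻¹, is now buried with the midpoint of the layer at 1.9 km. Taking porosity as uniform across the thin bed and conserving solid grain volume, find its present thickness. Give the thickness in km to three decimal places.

Porosity at 1.9 km: φ = 0.65·exp(−0.45×1.9) = 0.2764
Solid-volume conservation: h(1−φ) = h₀(1−φ₀) ⇒ h = h₀·(1−φ₀)/(1−φ)
h = 0.042 × (1 − 0.65)/(1 − 0.2764) = 0.042 × 0.4837 = 0.0203 km

0.020 km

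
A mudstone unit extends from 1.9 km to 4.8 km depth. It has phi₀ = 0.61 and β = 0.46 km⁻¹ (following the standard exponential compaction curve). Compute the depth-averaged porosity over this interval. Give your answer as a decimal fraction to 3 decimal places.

⟨phi⟩ = (1/(d₂−d₁)) ∫ phi₀ e^(−βd) dd = phi₀·(e^(−β·d₁) − e^(−β·d₂)) / (β·(d₂−d₁))
e^(−0.46×1.9) = 0.4173; e^(−0.46×4.8) = 0.1099
⟨phi⟩ = 0.61 × (0.4173 − 0.1099) / (0.46 × 2.9) = 0.61 × 0.2304 = 0.1405

0.141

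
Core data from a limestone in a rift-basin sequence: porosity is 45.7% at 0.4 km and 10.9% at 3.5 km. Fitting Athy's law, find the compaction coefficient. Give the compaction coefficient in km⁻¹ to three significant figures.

Athy: phi(z) = phi₀ e^(−βz) ⇒ phi₁/phi₂ = e^{β(z₂−z₁)} ⇒ β = ln(phi₁/phi₂)/(z₂−z₁)
β = ln(0.457/0.109) / (3.5 − 0.4) = ln(4.193) / 3.1 = 1.4333 / 3.1 = 0.4624 km⁻¹

0.462 km⁻¹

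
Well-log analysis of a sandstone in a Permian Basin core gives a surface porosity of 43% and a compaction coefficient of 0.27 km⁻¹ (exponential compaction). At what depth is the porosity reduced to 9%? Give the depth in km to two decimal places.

Invert Athy's law: d = ln(φ₀/φ) / k
d = ln(0.43/0.09) / 0.27 = ln(4.778) / 0.27 = 1.5640 / 0.27 = 5.793 km

5.79 km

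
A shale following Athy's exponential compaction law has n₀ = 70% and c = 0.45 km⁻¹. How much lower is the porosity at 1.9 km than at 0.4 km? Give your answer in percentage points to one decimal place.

n(0.4) = 0.7·e^(−0.45×0.4) = 0.5847
n(1.9) = 0.7·e^(−0.45×1.9) = 0.2977
Δn = 0.5847 − 0.2977 = 0.2870

28.7 percentage points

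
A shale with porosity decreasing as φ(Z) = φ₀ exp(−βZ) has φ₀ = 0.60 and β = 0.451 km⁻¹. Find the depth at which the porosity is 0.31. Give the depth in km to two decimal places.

1.46 km

Invert Athy's law: Z = ln(φ₀/φ) / β
Z = ln(0.6/0.31) / 0.451 = ln(1.935) / 0.451 = 0.6604 / 0.451 = 1.464 km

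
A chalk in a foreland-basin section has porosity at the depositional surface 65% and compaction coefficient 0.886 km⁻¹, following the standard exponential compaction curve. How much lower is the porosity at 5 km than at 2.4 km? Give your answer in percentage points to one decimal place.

n(2.4) = 0.65·e^(−0.886×2.4) = 0.0775
n(5) = 0.65·e^(−0.886×5) = 0.0077
Δn = 0.0775 − 0.0077 = 0.0698

7.0 percentage points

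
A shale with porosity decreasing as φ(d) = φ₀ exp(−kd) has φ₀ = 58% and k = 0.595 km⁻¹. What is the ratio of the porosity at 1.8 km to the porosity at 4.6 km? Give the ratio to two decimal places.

5.29

φ(d₁)/φ(d₂) = e^(−k·d₁)/e^(−k·d₂) = e^{k(d₂−d₁)}
= exp(0.595 × 2.8) = exp(1.666) = 5.2910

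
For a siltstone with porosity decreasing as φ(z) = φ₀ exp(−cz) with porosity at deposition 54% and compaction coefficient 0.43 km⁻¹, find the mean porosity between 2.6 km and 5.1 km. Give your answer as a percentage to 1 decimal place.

10.8%

⟨φ⟩ = (1/(z₂−z₁)) ∫ φ₀ e^(−cz) dz = φ₀·(e^(−c·z₁) − e^(−c·z₂)) / (c·(z₂−z₁))
e^(−0.43×2.6) = 0.3269; e^(−0.43×5.1) = 0.1116
⟨φ⟩ = 0.54 × (0.3269 − 0.1116) / (0.43 × 2.5) = 0.54 × 0.2003 = 0.1082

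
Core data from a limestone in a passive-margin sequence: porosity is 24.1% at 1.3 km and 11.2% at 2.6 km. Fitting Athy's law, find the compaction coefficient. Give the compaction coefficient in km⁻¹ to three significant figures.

Athy: phi(z) = phi₀ e^(−βz) ⇒ phi₁/phi₂ = e^{β(z₂−z₁)} ⇒ β = ln(phi₁/phi₂)/(z₂−z₁)
β = ln(0.241/0.112) / (2.6 − 1.3) = ln(2.152) / 1.3 = 0.7663 / 1.3 = 0.5895 km⁻¹

0.589 km⁻¹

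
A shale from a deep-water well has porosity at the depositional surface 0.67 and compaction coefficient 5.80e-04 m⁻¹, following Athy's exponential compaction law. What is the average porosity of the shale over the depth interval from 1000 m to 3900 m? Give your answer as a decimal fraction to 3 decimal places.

0.182

Working in km (1 km = 1000 m; c in km⁻¹ = c in m⁻¹ × 1000):
⟨n⟩ = (1/(Z₂−Z₁)) ∫ n₀ e^(−cZ) dZ = n₀·(e^(−c·Z₁) − e^(−c·Z₂)) / (c·(Z₂−Z₁))
e^(−0.58×1) = 0.5599; e^(−0.58×3.9) = 0.1041
⟨n⟩ = 0.67 × (0.5599 − 0.1041) / (0.58 × 2.9) = 0.67 × 0.2710 = 0.1815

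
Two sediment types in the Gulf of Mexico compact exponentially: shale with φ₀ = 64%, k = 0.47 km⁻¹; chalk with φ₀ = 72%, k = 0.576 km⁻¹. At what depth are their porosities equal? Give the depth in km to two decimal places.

1.11 km

Set φ₀ₐ e^(−kₐd) = φ₀ᵦ e^(−kᵦd) ⇒ ln(φ₀ₐ/φ₀ᵦ) = (kₐ − kᵦ)·d
d = ln(0.64/0.72) / (0.47 − 0.576) = -0.1178 / -0.106 = 1.111 km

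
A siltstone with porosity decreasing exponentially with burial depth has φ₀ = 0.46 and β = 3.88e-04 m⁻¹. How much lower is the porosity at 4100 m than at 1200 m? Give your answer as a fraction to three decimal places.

Working in km (1 km = 1000 m; β in km⁻¹ = β in m⁻¹ × 1000):
φ(1.2) = 0.46·e^(−0.388×1.2) = 0.2888
φ(4.1) = 0.46·e^(−0.388×4.1) = 0.0937
Δφ = 0.2888 − 0.0937 = 0.1950

0.195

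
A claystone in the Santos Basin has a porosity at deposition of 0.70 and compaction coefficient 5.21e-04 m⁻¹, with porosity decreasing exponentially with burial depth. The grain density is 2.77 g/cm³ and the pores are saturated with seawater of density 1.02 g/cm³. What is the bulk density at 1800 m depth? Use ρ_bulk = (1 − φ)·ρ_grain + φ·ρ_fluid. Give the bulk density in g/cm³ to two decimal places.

2.29 g/cm³

Working in km (1 km = 1000 m; β in km⁻¹ = β in m⁻¹ × 1000):
Porosity at depth: φ = 0.7·exp(−0.521×1.8) = 0.7×0.3915 = 0.2740
Bulk density: ρ_b = (1−φ)ρ_g + φ·ρ_f = 0.7260×2.77 + 0.2740×1.02
       = 2.011 + 0.280 = 2.290 g/cm³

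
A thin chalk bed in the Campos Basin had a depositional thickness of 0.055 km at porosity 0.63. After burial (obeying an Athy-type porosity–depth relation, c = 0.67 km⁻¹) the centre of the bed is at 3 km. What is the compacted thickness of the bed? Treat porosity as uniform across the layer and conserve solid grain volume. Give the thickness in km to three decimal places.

0.022 km

Porosity at 3 km: φ = 0.63·exp(−0.67×3) = 0.0844
Solid-volume conservation: h(1−φ) = h₀(1−φ₀) ⇒ h = h₀·(1−φ₀)/(1−φ)
h = 0.055 × (1 − 0.63)/(1 − 0.0844) = 0.055 × 0.4041 = 0.0222 km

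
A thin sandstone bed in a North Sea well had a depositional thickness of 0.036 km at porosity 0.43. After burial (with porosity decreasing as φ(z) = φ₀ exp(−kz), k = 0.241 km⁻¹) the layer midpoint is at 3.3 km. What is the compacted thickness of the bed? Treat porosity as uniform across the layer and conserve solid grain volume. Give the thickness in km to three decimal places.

0.025 km

Porosity at 3.3 km: φ = 0.43·exp(−0.241×3.3) = 0.1941
Solid-volume conservation: h(1−φ) = h₀(1−φ₀) ⇒ h = h₀·(1−φ₀)/(1−φ)
h = 0.036 × (1 − 0.43)/(1 − 0.1941) = 0.036 × 0.7073 = 0.0255 km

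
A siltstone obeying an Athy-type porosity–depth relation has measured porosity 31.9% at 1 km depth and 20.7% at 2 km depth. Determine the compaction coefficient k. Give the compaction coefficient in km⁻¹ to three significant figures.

Athy: phi(z) = phi₀ e^(−kz) ⇒ phi₁/phi₂ = e^{k(z₂−z₁)} ⇒ k = ln(phi₁/phi₂)/(z₂−z₁)
k = ln(0.319/0.207) / (2 − 1) = ln(1.541) / 1 = 0.4325 / 1 = 0.4325 km⁻¹

0.432 km⁻¹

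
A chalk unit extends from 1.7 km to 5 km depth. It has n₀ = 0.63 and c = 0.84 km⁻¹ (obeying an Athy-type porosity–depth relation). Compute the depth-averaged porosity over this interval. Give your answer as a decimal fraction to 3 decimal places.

⟨n⟩ = (1/(Z₂−Z₁)) ∫ n₀ e^(−cZ) dZ = n₀·(e^(−c·Z₁) − e^(−c·Z₂)) / (c·(Z₂−Z₁))
e^(−0.84×1.7) = 0.2398; e^(−0.84×5) = 0.0150
⟨n⟩ = 0.63 × (0.2398 − 0.0150) / (0.84 × 3.3) = 0.63 × 0.0811 = 0.0511

0.051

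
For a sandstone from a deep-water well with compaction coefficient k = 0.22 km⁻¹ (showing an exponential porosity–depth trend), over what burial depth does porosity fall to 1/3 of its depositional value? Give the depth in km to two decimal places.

4.99 km

n/n₀ = 1/3 ⇒ exp(−k·d) = 1/3 ⇒ d = ln(3) / k
d = 1.0986 / 0.22 = 4.994 km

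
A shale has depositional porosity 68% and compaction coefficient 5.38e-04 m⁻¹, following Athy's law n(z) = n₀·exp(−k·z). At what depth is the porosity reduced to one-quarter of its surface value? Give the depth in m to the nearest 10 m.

Working in km (1 km = 1000 m; k in km⁻¹ = k in m⁻¹ × 1000):
n/n₀ = 1/4 ⇒ exp(−k·z) = 1/4 ⇒ z = ln(4) / k
z = 1.3863 / 0.538 = 2.577 km

2580 m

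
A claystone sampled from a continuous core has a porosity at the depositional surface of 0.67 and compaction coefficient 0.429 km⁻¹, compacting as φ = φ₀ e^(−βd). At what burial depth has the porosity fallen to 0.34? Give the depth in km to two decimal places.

1.58 km

Invert Athy's law: d = ln(φ₀/φ) / β
d = ln(0.67/0.34) / 0.429 = ln(1.971) / 0.429 = 0.6783 / 0.429 = 1.581 km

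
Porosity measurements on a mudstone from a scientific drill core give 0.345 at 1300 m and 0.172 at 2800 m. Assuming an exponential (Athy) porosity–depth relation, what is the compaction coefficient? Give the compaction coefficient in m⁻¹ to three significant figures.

0.000464 m⁻¹

Working in km (1 km = 1000 m; β in km⁻¹ = β in m⁻¹ × 1000):
Athy: phi(Z) = phi₀ e^(−βZ) ⇒ phi₁/phi₂ = e^{β(Z₂−Z₁)} ⇒ β = ln(phi₁/phi₂)/(Z₂−Z₁)
β = ln(0.345/0.172) / (2.8 − 1.3) = ln(2.006) / 1.5 = 0.6960 / 1.5 = 0.464 km⁻¹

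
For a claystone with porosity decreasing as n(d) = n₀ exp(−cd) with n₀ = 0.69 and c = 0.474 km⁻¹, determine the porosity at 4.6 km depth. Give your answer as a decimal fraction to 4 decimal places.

0.0780

n = n₀·exp(−c·d) = 0.69 × exp(−0.474 × 4.6) = 0.69 × exp(−2.18)
  = 0.69 × 0.1130 = 0.0780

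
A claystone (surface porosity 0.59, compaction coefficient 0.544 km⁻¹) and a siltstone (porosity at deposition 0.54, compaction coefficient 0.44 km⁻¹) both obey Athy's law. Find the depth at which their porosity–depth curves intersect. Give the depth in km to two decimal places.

Set phi₀ₐ e^(−cₐd) = phi₀ᵦ e^(−cᵦd) ⇒ ln(phi₀ₐ/phi₀ᵦ) = (cₐ − cᵦ)·d
d = ln(0.59/0.54) / (0.544 − 0.44) = 0.0886 / 0.104 = 0.851 km

0.85 km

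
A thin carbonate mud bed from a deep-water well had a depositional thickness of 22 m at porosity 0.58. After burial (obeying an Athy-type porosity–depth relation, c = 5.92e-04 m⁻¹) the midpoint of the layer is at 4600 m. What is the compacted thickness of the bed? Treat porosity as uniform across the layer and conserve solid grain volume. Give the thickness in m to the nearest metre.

Working in km (1 km = 1000 m; c in km⁻¹ = c in m⁻¹ × 1000):
Porosity at 4.6 km: φ = 0.58·exp(−0.592×4.6) = 0.0381
Solid-volume conservation: h(1−φ) = h₀(1−φ₀) ⇒ h = h₀·(1−φ₀)/(1−φ)
h = 0.022 × (1 − 0.58)/(1 − 0.0381) = 0.022 × 0.4366 = 0.0096 km

10 m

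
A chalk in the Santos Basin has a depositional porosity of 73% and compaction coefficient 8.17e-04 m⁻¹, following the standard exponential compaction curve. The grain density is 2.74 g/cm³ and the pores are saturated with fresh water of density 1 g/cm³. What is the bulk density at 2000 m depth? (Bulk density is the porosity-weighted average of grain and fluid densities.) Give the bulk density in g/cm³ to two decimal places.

2.49 g/cm³

Working in km (1 km = 1000 m; k in km⁻¹ = k in m⁻¹ × 1000):
Porosity at depth: φ = 0.73·exp(−0.817×2) = 0.73×0.1951 = 0.1425
Bulk density: ρ_b = (1−φ)ρ_g + φ·ρ_f = 0.8575×2.74 + 0.1425×1
       = 2.350 + 0.142 = 2.492 g/cm³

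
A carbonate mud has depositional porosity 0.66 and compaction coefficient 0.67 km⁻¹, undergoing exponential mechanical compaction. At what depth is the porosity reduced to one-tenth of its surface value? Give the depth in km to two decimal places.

n/n₀ = 1/10 ⇒ exp(−c·Z) = 1/10 ⇒ Z = ln(10) / c
Z = 2.3026 / 0.67 = 3.437 km

3.44 km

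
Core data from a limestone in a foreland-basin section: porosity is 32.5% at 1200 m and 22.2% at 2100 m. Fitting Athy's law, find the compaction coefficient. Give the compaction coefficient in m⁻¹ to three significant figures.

0.000423 m⁻¹

Working in km (1 km = 1000 m; k in km⁻¹ = k in m⁻¹ × 1000):
Athy: n(d) = n₀ e^(−kd) ⇒ n₁/n₂ = e^{k(d₂−d₁)} ⇒ k = ln(n₁/n₂)/(d₂−d₁)
k = ln(0.325/0.222) / (2.1 − 1.2) = ln(1.464) / 0.9 = 0.3811 / 0.9 = 0.4235 km⁻¹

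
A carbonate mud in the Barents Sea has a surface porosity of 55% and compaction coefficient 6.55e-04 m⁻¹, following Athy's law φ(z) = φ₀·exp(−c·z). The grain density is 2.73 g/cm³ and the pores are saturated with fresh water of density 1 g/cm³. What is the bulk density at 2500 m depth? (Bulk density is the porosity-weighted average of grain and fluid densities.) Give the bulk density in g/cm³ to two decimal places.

Working in km (1 km = 1000 m; c in km⁻¹ = c in m⁻¹ × 1000):
Porosity at depth: φ = 0.55·exp(−0.655×2.5) = 0.55×0.1945 = 0.1070
Bulk density: ρ_b = (1−φ)ρ_g + φ·ρ_f = 0.8930×2.73 + 0.1070×1
       = 2.438 + 0.107 = 2.545 g/cm³

2.54 g/cm³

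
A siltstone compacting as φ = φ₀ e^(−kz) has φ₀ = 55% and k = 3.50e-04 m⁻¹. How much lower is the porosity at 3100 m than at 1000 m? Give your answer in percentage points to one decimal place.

20.2 percentage points

Working in km (1 km = 1000 m; k in km⁻¹ = k in m⁻¹ × 1000):
φ(1) = 0.55·e^(−0.35×1) = 0.3876
φ(3.1) = 0.55·e^(−0.35×3.1) = 0.1858
Δφ = 0.3876 − 0.1858 = 0.2017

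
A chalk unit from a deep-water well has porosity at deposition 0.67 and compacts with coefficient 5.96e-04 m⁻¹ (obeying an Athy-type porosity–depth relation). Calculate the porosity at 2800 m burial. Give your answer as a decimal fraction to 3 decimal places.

Working in km (1 km = 1000 m; c in km⁻¹ = c in m⁻¹ × 1000):
n = n₀·exp(−c·d) = 0.67 × exp(−0.596 × 2.8) = 0.67 × exp(−1.669)
  = 0.67 × 0.1885 = 0.1263

0.126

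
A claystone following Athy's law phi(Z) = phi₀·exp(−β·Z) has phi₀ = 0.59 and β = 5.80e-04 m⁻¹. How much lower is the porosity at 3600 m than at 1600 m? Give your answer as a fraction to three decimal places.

0.160

Working in km (1 km = 1000 m; β in km⁻¹ = β in m⁻¹ × 1000):
phi(1.6) = 0.59·e^(−0.58×1.6) = 0.2333
phi(3.6) = 0.59·e^(−0.58×3.6) = 0.0731
Δphi = 0.2333 − 0.0731 = 0.1601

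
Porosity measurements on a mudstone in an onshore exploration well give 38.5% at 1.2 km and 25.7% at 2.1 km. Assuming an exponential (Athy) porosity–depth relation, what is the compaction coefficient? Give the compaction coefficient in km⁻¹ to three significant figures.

0.449 km⁻¹

Athy: n(z) = n₀ e^(−βz) ⇒ n₁/n₂ = e^{β(z₂−z₁)} ⇒ β = ln(n₁/n₂)/(z₂−z₁)
β = ln(0.385/0.257) / (2.1 − 1.2) = ln(1.498) / 0.9 = 0.4042 / 0.9 = 0.4491 km⁻¹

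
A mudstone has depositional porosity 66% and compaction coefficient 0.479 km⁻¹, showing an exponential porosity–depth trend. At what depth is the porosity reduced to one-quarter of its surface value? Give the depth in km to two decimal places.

phi/phi₀ = 1/4 ⇒ exp(−c·Z) = 1/4 ⇒ Z = ln(4) / c
Z = 1.3863 / 0.479 = 2.894 km

2.89 km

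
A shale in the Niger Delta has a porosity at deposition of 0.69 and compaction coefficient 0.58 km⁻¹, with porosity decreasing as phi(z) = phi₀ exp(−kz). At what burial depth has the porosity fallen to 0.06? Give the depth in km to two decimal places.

4.21 km

Invert Athy's law: z = ln(phi₀/phi) / k
z = ln(0.69/0.06) / 0.58 = ln(11.5) / 0.58 = 2.4423 / 0.58 = 4.211 km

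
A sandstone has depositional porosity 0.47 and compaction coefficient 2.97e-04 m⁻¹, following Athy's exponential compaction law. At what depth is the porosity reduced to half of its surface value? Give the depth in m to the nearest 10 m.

Working in km (1 km = 1000 m; k in km⁻¹ = k in m⁻¹ × 1000):
phi/phi₀ = 1/2 ⇒ exp(−k·Z) = 1/2 ⇒ Z = ln(2) / k
Z = 0.6931 / 0.297 = 2.334 km

2330 m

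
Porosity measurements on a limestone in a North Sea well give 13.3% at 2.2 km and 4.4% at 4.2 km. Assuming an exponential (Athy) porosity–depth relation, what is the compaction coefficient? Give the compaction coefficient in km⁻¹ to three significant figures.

Athy: phi(z) = phi₀ e^(−kz) ⇒ phi₁/phi₂ = e^{k(z₂−z₁)} ⇒ k = ln(phi₁/phi₂)/(z₂−z₁)
k = ln(0.133/0.044) / (4.2 − 2.2) = ln(3.023) / 2 = 1.1062 / 2 = 0.5531 km⁻¹

0.553 km⁻¹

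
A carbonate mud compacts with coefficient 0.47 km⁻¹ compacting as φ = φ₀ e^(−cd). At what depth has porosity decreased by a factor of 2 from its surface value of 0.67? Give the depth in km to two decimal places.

1.47 km

φ/φ₀ = 1/2 ⇒ exp(−c·d) = 1/2 ⇒ d = ln(2) / c
d = 0.6931 / 0.47 = 1.475 km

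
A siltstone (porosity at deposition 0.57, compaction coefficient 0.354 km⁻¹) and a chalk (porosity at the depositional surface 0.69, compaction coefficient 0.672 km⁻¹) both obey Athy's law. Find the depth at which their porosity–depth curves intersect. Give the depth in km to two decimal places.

Set φ₀ₐ e^(−kₐd) = φ₀ᵦ e^(−kᵦd) ⇒ ln(φ₀ₐ/φ₀ᵦ) = (kₐ − kᵦ)·d
d = ln(0.57/0.69) / (0.354 − 0.672) = -0.1911 / -0.318 = 0.601 km

0.60 km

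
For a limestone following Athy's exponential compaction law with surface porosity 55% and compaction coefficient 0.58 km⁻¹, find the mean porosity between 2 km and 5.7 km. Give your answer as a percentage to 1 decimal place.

7.1%

⟨n⟩ = (1/(z₂−z₁)) ∫ n₀ e^(−βz) dz = n₀·(e^(−β·z₁) − e^(−β·z₂)) / (β·(z₂−z₁))
e^(−0.58×2) = 0.3135; e^(−0.58×5.7) = 0.0367
⟨n⟩ = 0.55 × (0.3135 − 0.0367) / (0.58 × 3.7) = 0.55 × 0.1290 = 0.0709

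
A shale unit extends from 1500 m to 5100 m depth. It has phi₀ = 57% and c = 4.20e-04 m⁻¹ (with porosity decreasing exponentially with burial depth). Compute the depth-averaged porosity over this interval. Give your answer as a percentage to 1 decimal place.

Working in km (1 km = 1000 m; c in km⁻¹ = c in m⁻¹ × 1000):
⟨phi⟩ = (1/(Z₂−Z₁)) ∫ phi₀ e^(−cZ) dZ = phi₀·(e^(−c·Z₁) − e^(−c·Z₂)) / (c·(Z₂−Z₁))
e^(−0.42×1.5) = 0.5326; e^(−0.42×5.1) = 0.1174
⟨phi⟩ = 0.57 × (0.5326 − 0.1174) / (0.42 × 3.6) = 0.57 × 0.2746 = 0.1565

15.7%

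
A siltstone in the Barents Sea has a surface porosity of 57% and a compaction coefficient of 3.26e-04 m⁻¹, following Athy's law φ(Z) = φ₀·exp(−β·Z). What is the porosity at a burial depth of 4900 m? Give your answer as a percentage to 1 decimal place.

11.5%

Working in km (1 km = 1000 m; β in km⁻¹ = β in m⁻¹ × 1000):
φ = φ₀·exp(−β·Z) = 0.57 × exp(−0.326 × 4.9) = 0.57 × exp(−1.597)
  = 0.57 × 0.2024 = 0.1154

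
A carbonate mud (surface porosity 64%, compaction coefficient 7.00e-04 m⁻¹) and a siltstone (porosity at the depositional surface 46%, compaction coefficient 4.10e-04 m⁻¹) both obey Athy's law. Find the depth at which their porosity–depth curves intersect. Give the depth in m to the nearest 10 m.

1140 m

Working in km (1 km = 1000 m; k in km⁻¹ = k in m⁻¹ × 1000):
Set φ₀ₐ e^(−kₐZ) = φ₀ᵦ e^(−kᵦZ) ⇒ ln(φ₀ₐ/φ₀ᵦ) = (kₐ − kᵦ)·Z
Z = ln(0.64/0.46) / (0.7 − 0.41) = 0.3302 / 0.29 = 1.139 km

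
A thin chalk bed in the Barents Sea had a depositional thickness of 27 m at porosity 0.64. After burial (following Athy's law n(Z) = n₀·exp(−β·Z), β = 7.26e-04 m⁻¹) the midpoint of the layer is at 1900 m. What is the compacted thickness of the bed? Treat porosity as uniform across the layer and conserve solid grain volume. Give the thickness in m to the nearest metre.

12 m

Working in km (1 km = 1000 m; β in km⁻¹ = β in m⁻¹ × 1000):
Porosity at 1.9 km: n = 0.64·exp(−0.726×1.9) = 0.1611
Solid-volume conservation: h(1−n) = h₀(1−n₀) ⇒ h = h₀·(1−n₀)/(1−n)
h = 0.027 × (1 − 0.64)/(1 − 0.1611) = 0.027 × 0.4291 = 0.0116 km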